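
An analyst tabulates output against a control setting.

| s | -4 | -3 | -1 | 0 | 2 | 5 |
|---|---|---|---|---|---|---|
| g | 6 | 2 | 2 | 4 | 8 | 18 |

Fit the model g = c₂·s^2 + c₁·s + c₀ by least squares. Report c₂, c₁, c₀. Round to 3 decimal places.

c₂ = 0.367, c₁ = 1.135, c₀ = 3.489

Entries of MᵀM: Σs^2·s^2 = 979, Σs^2·s = 41, Σs^2 = 55, Σs·s = 55, Σs = -1, Σ1 = 6.
Right-hand side: Σs^2·g = 598, Σs·g = 74, Σg = 40.
Normal equations: [[979, 41, 55]; [41, 55, -1]; [55, -1, 6]]·[c₂, c₁, c₀]ᵀ = [598, 74, 40]ᵀ.
Solving the 3×3 system (Gaussian elimination) gives c₂ = 617/1680, c₁ = 1907/1680, c₀ = 977/280.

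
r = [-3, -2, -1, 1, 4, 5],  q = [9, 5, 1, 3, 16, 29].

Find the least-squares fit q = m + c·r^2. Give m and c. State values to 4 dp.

Entries of MᵀM: Σ1 = 6, Σr^2 = 56, Σr^2·r^2 = 980.
And Σq = 63, Σr^2·q = 1086.
Normal equations: [[6, 56]; [56, 980]]·[m, c]ᵀ = [63, 1086]ᵀ.
Eliminating c: 980·(row 1) − 56·(row 2) gives 2744·m = 980·63 − 56·1086 = 924, so m = 33/98.
Then c = (1086 − 56·(33/98))/980 = 747/686.

m = 0.3367, c = 1.0889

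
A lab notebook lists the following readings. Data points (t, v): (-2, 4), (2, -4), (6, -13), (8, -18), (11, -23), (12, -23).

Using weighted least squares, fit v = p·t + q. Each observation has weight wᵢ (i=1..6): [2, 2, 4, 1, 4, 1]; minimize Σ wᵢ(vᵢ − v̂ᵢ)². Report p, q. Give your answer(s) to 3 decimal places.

p = -2.052, q = -0.318

Normal-equation sums: Σwᵢ·t·t = 852, Σwᵢ·t = 88, Σwᵢ·1 = 14.
And Σwᵢ·t·v = -1776, Σwᵢ·v = -185.
XᵀWX·[p, q]ᵀ = XᵀWv becomes [[852, 88]; [88, 14]]·[p, q]ᵀ = [-1776, -185]ᵀ.
det = 852·14 − 88² = 4184.
p = ((-1776)·14 − 88·(-185))/4184 = -1073/523; q = (852·(-185) − 88·(-1776))/4184 = -333/1046.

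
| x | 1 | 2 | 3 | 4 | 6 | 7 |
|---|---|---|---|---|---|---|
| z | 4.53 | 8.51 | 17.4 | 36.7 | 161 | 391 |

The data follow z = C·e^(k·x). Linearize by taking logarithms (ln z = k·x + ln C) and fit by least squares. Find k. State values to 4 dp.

k = 0.7425

Taking logs, ln z = k·x + ln C, so regress ln z on x.
Σx = 23.0000, Σ(x)² = 115.0000, Σln z = 21.1613, Σx·ln z = 101.0431.
Equations: 115.0000·k + 23.0000·ln C = 101.0431;  23.0000·k + 6·ln C = 21.1613.
Slope k = (n·Σx·ln z − Σx·Σln z)/(n·Σ(x)² − (Σx)²) = (6·101.0431 − 23.0000·21.1613)/161.0000 = 0.74254; ln C = (Σln z − k·Σx)/n = 0.68050.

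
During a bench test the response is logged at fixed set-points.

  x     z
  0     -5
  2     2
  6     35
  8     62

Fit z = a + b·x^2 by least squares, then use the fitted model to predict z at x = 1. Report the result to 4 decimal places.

ẑ = -2.3136

AᵀA·[a, b]ᵀ = Aᵀz reads: 4·a + 104·b = 94;  104·a + 5408·b = 5236.
(Σ1 = 4, Σx^2 = 104, Σx^2·x^2 = 5408, Σz = 94, Σx^2·z = 5236.)
Eliminating b: 5408·(row 1) − 104·(row 2) gives 10816·a = 5408·94 − 104·5236 = -36192, so a = -87/26.
Then b = (5236 − 104·(-87/26))/5408 = 349/338.
At x = 1: ẑ = (-87/26)·(1) + (349/338)·(1) = -391/169.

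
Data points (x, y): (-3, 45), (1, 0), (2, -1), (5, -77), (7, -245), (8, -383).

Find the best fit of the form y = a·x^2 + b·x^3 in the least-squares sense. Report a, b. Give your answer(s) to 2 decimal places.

Compute the Gram sums: Σx^2·x^2 = 7220, Σx^2·x^3 = 52490, Σx^3·x^3 = 396212.
Moment sums: Σx^2·y = -38041, Σx^3·y = -290979.
Normal equations: [[7220, 52490]; [52490, 396212]]·[a, b]ᵀ = [-38041, -290979]ᵀ.
det = 7220·396212 − 52490² = 105450540.
a = ((-38041)·396212 − 52490·(-290979))/105450540 = 100593509/52725270; b = (7220·(-290979) − 52490·(-38041))/105450540 = -10409629/10545054.

a = 1.91, b = -0.99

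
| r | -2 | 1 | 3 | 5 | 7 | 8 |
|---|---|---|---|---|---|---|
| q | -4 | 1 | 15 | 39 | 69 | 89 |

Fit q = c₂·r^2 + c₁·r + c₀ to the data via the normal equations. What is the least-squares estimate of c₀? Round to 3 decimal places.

Entries of AᵀA: Σr^2·r^2 = 7220, Σr^2·r = 1000, Σr^2 = 152, Σr·r = 152, Σr = 22, Σ1 = 6.
Moment sums: Σr^2·q = 10172, Σr·q = 1444, Σq = 209.
Inverting the 3×3 Gram matrix, [c₂, c₁, c₀]ᵀ = [5992/5549, 31063/11098, -15456/5549]ᵀ.

c₀ = -2.785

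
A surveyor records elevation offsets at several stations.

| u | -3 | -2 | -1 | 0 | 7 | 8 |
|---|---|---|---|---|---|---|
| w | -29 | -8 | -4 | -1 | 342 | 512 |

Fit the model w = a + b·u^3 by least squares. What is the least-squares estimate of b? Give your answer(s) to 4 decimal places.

b = 1.0025

XᵀX·[a, b]ᵀ = Xᵀw reads: 6·a + 819·b = 812;  819·a + 380587·b = 380301.
(Σ1 = 6, Σu^3 = 819, Σu^3·u^3 = 380587, Σw = 812, Σu^3·w = 380301.)
Eliminating b: 380587·(row 1) − 819·(row 2) gives 1612761·a = 380587·812 − 819·380301 = -2429875, so a = -2429875/1612761.
Then b = (380301 − 819·(-2429875/1612761))/380587 = 538926/537587.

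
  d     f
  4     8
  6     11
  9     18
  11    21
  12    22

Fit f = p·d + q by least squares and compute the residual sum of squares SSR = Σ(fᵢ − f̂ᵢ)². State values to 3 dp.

Compute the Gram sums: Σd·d = 398, Σd = 42, Σ1 = 5.
For Aᵀf: Σd·f = 755, Σf = 80.
AᵀA·[p, q]ᵀ = Aᵀf becomes [[398, 42]; [42, 5]]·[p, q]ᵀ = [755, 80]ᵀ.
Eliminating q: 5·(row 1) − 42·(row 2) gives 226·p = 5·755 − 42·80 = 415, so p = 415/226.
Then q = (80 − 42·(415/226))/5 = 65/113.
Residuals: 9/113, -67/113, 203/226, 51/226, -69/113; SSR = 359/226.

SSR = 1.588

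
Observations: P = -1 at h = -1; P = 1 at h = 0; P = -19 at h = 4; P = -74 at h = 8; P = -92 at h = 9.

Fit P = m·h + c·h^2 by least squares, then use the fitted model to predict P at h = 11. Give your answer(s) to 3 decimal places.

P̂ = -137.200

The normal equations are: 162·m + 1304·c = -1495;  1304·m + 10914·c = -12493.
(Σh·h = 162, Σh·h^2 = 1304, Σh^2·h^2 = 10914, Σh·P = -1495, Σh^2·P = -12493.)
Δ = 162·10914 − 1304² = 67652.
m = ((-1495)·10914 − 1304·(-12493))/67652 = -983/2602; c = (162·(-12493) − 1304·(-1495))/67652 = -2861/2602.
At h = 11: P̂ = (-983/2602)·(11) + (-2861/2602)·(121) = -178497/1301.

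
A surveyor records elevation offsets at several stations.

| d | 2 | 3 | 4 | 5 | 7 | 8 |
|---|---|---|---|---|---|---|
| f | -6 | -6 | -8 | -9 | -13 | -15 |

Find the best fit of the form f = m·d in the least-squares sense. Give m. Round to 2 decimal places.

m = -1.90

The normal system XᵀX·[m]ᵀ = Xᵀf is [[167]]·[m]ᵀ = [-318]ᵀ.
Hence m = -318 / 167 ≈ -1.90419.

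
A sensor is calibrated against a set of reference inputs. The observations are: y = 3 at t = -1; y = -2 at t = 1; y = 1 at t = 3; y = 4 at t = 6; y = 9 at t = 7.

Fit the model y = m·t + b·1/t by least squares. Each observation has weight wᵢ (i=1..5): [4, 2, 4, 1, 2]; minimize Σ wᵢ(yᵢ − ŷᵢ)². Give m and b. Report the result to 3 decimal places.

From the data, Σwᵢ·t·t = 176, Σwᵢ·t·1/t = 13, Σwᵢ·1/t·1/t = 11489/1764.
Moment sums: Σwᵢ·t·y = 146, Σwᵢ·1/t·y = -80/7.
XᵀWX·[m, b]ᵀ = XᵀWy becomes [[176, 13]; [13, 11489/1764]]·[m, b]ᵀ = [146, -80/7]ᵀ.
Eliminating b: (11489/1764)·(row 1) − 13·(row 2) gives (430987/441)·m = (11489/1764)·146 − 13·(-80/7) = 969737/882, so m = 969737/861974.
Then b = ((-80/7) − 13·(969737/861974))/(11489/1764) = -1724058/430987.

m = 1.125, b = -4.000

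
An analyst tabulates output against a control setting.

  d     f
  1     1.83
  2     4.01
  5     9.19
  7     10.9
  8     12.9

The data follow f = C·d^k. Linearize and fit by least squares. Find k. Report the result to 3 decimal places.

k = 0.917

Linearized form: ln f = k·ln d + ln C. From the 5 transformed points,
Σln d = 6.3279, Σ(ln d)² = 11.1814, Σln f = 9.1572, Σln d·ln f = 14.4985.
Equations: 11.1814·k + 6.3279·ln C = 14.4985;  6.3279·k + 5·ln C = 9.1572.
Solving (det = 15.8642): k = 0.91692, ln C = 0.67100.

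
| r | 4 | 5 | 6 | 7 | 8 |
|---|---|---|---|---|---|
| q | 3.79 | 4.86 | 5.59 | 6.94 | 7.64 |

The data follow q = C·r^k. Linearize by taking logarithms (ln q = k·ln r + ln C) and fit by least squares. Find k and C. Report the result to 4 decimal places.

With ln qᵢ as the transformed response and ln rᵢ as the regressor:
Over the data: Σln r = 8.8128, Σ(ln r)² = 15.8331, Σln q = 8.6051, Σln r·ln q = 15.4734.
Normal system: [[15.8331, 8.8128]; [8.8128, 5]]·[k, ln C]ᵀ = [15.4734, 8.6051]ᵀ.
Δ = 15.8331·5 − (8.8128)² = 1.4995; k = (15.4734·5 − 8.8128·8.6051)/1.4995 = 1.02136, ln C = (15.8331·8.6051 − 8.8128·15.4734)/1.4995 = -0.07920, so C = exp(-0.07920) = 0.92385.

k = 1.0214, C = 0.9239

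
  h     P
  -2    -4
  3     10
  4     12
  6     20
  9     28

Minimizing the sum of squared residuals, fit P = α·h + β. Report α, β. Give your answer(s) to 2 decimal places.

α = 2.94, β = 1.44

Normal-equation sums: Σh·h = 146, Σh = 20, Σ1 = 5.
For AᵀP: Σh·P = 458, ΣP = 66.
So AᵀA·[α, β]ᵀ = AᵀP: [[146, 20]; [20, 5]]·[α, β]ᵀ = [458, 66]ᵀ.
Eliminating β: 5·(row 1) − 20·(row 2) gives 330·α = 5·458 − 20·66 = 970, so α = 97/33.
Then β = (66 − 20·(97/33))/5 = 238/165.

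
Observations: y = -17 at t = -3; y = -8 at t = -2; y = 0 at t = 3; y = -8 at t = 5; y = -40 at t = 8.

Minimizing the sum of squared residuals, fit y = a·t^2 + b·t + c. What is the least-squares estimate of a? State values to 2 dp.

a = -1.01

With design matrix X, XᵀX = [[4899, 629, 111]; [629, 111, 11]; [111, 11, 5]] and Xᵀy = [-2945, -293, -73]ᵀ.
Solving the 3×3 system (Gaussian elimination) gives a = -80013/79087, b = 234077/79087, c = 106649/79087.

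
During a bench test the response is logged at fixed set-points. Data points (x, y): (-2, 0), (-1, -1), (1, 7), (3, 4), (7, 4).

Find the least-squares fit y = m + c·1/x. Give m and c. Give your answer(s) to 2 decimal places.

m = 2.82, c = 4.19

With design matrix A, AᵀA = [[5, -1/42]; [-1/42, 4201/1764]] and Aᵀy = [14, 208/21]ᵀ.
Eliminating c: (4201/1764)·(row 1) − (-1/42)·(row 2) gives (5251/441)·m = (4201/1764)·14 − (-1/42)·(208/21) = 29615/882, so m = 29615/10502.
Then c = ((208/21) − (-1/42)·(29615/10502))/(4201/1764) = 21987/5251.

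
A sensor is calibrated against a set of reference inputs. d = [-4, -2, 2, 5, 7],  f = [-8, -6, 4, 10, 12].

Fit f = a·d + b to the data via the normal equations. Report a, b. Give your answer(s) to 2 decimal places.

a = 1.96, b = -0.73

Entries of MᵀM: Σd·d = 98, Σd = 8, Σ1 = 5.
For Mᵀf: Σd·f = 186, Σf = 12.
Determinant 98·5 − 8² = 426.
a = (186·5 − 8·12)/426 = 139/71; b = (98·12 − 8·186)/426 = -52/71.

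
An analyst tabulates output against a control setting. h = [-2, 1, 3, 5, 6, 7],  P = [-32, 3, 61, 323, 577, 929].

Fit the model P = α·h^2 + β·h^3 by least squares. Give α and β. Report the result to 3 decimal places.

The normal system AᵀA·[α, β]ᵀ = AᵀP is [[4420, 27920]; [27920, 180724]]·[α, β]ᵀ = [74792, 485560]ᵀ.
Eliminating β: 180724·(row 1) − 27920·(row 2) gives 19273680·α = 180724·74792 − 27920·485560 = -40125792, so α = -835954/401535.
Then β = (485560 − 27920·(-835954/401535))/180724 = 241594/80307.

α = -2.082, β = 3.008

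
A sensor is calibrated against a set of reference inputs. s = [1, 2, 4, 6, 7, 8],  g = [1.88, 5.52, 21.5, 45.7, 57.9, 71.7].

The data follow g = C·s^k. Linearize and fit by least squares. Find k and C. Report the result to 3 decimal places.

k = 1.788, C = 1.774

Let Y = ln g. Fitting Y = k·ln s + ln C by least squares:
Σln s = 7.8966, Σ(ln s)² = 13.7233, Σln g = 17.5610, Σln s·ln g = 29.0680.
Normal system: [[13.7233, 7.8966]; [7.8966, 6]]·[k, ln C]ᵀ = [29.0680, 17.5610]ᵀ.
Solving (det = 19.9843): k = 1.78822, ln C = 0.57338, so C = exp(0.57338) = 1.77425.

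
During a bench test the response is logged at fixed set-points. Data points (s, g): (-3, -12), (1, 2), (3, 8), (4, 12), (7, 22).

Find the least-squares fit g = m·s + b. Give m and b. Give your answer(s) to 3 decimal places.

m = 3.391, b = -1.739

Setting ∂/∂m … = 0 gives: 84·m + 12·b = 264;  12·m + 5·b = 32.
Eliminating b: 5·(row 1) − 12·(row 2) gives 276·m = 5·264 − 12·32 = 936, so m = 78/23.
Then b = (32 − 12·(78/23))/5 = -40/23.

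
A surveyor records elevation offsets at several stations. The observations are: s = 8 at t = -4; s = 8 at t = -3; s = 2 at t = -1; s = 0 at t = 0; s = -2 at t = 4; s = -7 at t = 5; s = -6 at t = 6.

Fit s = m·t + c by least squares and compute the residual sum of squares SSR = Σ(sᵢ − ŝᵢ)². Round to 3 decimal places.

Compute the Gram sums: Σt·t = 103, Σt = 7, Σ1 = 7.
Moment sums: Σt·s = -137, Σs = 3.
Normal equations: [[103, 7]; [7, 7]]·[m, c]ᵀ = [-137, 3]ᵀ.
Eliminating c: 7·(row 1) − 7·(row 2) gives 672·m = 7·(-137) − 7·3 = -980, so m = -35/24.
Then c = (3 − 7·(-35/24))/7 = 317/168.
Residuals: 47/168, 73/42, -113/84, -317/168, 109/56, -67/42, 145/168; SSR = 653/42.

SSR = 15.548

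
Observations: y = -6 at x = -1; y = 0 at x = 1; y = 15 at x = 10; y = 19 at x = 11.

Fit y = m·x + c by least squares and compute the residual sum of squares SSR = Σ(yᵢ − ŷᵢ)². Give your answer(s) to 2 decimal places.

SSR = 4.50

Entries of MᵀM: Σx·x = 223, Σx = 21, Σ1 = 4.
Moment sums: Σx·y = 365, Σy = 28.
Eliminating c: 4·(row 1) − 21·(row 2) gives 451·m = 4·365 − 21·28 = 872, so m = 872/451.
Then c = (28 − 21·(872/451))/4 = -1421/451.
Residuals: -413/451, 549/451, -534/451, 398/451; SSR = 2030/451.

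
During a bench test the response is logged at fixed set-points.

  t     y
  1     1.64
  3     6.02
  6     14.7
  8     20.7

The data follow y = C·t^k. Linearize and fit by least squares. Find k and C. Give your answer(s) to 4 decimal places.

Let Y = ln y. Fitting Y = k·ln t + ln C by least squares:
Over the data: Σln t = 4.9698, Σ(ln t)² = 8.7414, Σln y = 8.0078, Σln t·ln y = 13.0891.
Normal system: [[8.7414, 4.9698]; [4.9698, 4]]·[k, ln C]ᵀ = [13.0891, 8.0078]ᵀ.
Slope k = (n·Σln t·ln y − Σln t·Σln y)/(n·Σ(ln t)² − (Σln t)²) = (4·13.0891 − 4.9698·8.0078)/10.2667 = 1.22330; ln C = (Σln y − k·Σln t)/n = 0.48205, so C = exp(0.48205) = 1.61940.

k = 1.2233, C = 1.6194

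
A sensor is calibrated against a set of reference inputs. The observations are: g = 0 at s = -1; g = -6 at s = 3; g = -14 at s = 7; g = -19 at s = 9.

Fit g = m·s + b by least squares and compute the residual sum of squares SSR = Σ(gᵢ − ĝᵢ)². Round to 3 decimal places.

SSR = 2.034

The normal system XᵀX·[m, b]ᵀ = Xᵀg is [[140, 18]; [18, 4]]·[m, b]ᵀ = [-287, -39]ᵀ.
Determinant 140·4 − 18² = 236.
m = ((-287)·4 − 18·(-39))/236 = -223/118; b = (140·(-39) − 18·(-287))/236 = -147/118.
Residuals: -38/59, 54/59, 28/59, -44/59; SSR = 120/59.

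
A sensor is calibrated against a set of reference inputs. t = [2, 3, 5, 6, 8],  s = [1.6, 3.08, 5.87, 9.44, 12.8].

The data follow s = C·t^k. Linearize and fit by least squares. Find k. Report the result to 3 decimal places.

Linearized form: ln s = k·ln t + ln C. From the 5 transformed points,
Σln t = 7.2724, Σ(ln t)² = 11.8122, Σln s = 8.1592, Σln t·ln s = 13.7340.
Normal system: [[11.8122, 7.2724]; [7.2724, 5]]·[k, ln C]ᵀ = [13.7340, 8.1592]ᵀ.
Slope k = (n·Σln t·ln s − Σln t·Σln s)/(n·Σ(ln t)² − (Σln t)²) = (5·13.7340 − 7.2724·8.1592)/6.1731 = 1.51187; ln C = (Σln s − k·Σln t)/n = -0.56715.

k = 1.512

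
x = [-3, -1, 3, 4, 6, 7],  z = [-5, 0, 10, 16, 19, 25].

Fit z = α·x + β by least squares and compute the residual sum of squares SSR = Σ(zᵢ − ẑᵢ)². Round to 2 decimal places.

SSR = 10.14

Setting ∂/∂α … = 0 gives: 120·α + 16·β = 398;  16·α + 6·β = 65.
Δ = 120·6 − 16² = 464.
α = (398·6 − 16·65)/464 = 337/116; β = (120·65 − 16·398)/464 = 179/58.
Residuals: 73/116, -21/116, -209/116, 75/58, -44/29, 183/116; SSR = 294/29.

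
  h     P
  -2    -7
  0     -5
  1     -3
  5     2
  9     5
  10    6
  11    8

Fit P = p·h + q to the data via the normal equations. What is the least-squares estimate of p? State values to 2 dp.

p = 1.11

From the data, Σh·h = 332, Σh = 34, Σ1 = 7.
Right-hand side: Σh·P = 214, ΣP = 6.
So MᵀM·[p, q]ᵀ = MᵀP: [[332, 34]; [34, 7]]·[p, q]ᵀ = [214, 6]ᵀ.
Eliminating q: 7·(row 1) − 34·(row 2) gives 1168·p = 7·214 − 34·6 = 1294, so p = 647/584.
Then q = (6 − 34·(647/584))/7 = -1321/292.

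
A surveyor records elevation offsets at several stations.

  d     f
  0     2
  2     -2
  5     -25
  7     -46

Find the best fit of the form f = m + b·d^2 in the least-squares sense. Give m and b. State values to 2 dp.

Normal-equation sums: Σ1 = 4, Σd^2 = 78, Σd^2·d^2 = 3042.
And Σf = -71, Σd^2·f = -2887.
Δ = 4·3042 − 78² = 6084.
m = ((-71)·3042 − 78·(-2887))/6084 = 59/39; b = (4·(-2887) − 78·(-71))/6084 = -3005/3042.

m = 1.51, b = -0.99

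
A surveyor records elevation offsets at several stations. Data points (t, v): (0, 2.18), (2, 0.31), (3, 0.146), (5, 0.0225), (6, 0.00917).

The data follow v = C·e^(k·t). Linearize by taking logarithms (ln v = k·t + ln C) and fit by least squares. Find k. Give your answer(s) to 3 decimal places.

k = -0.907

With ln vᵢ as the transformed response and tᵢ as the regressor:
Σt = 16.0000, Σ(t)² = 74.0000, Σln v = -10.8021, Σt·ln v = -55.2369.
Equations: 74.0000·k + 16.0000·ln C = -55.2369;  16.0000·k + 5·ln C = -10.8021.
Slope k = (n·Σt·ln v − Σt·Σln v)/(n·Σ(t)² − (Σt)²) = (5·-55.2369 − 16.0000·-10.8021)/114.0000 = -0.90659; ln C = (Σln v − k·Σt)/n = 0.74068.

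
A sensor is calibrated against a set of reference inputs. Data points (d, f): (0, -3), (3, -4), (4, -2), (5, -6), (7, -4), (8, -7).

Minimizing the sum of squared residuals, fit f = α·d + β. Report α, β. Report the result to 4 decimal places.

α = -0.4096, β = -2.4900

Normal-equation sums: Σd·d = 163, Σd = 27, Σ1 = 6.
Moment sums: Σd·f = -134, Σf = -26.
Normal equations: [[163, 27]; [27, 6]]·[α, β]ᵀ = [-134, -26]ᵀ.
Δ = 163·6 − 27² = 249.
α = ((-134)·6 − 27·(-26))/249 = -34/83; β = (163·(-26) − 27·(-134))/249 = -620/249.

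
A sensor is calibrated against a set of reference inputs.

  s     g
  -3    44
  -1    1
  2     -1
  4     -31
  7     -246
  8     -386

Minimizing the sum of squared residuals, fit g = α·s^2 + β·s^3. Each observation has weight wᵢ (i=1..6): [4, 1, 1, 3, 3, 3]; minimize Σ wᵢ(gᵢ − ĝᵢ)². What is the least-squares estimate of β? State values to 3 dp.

β = -0.999

Sums needed: Σwᵢ·s^2·s^2 = 20600, Σwᵢ·s^2·s^3 = 150856, Σwᵢ·s^3·s^3 = 1154648.
Moment sums: Σwᵢ·s^2·g = -110181, Σwᵢ·s^3·g = -856743.
Normal equations: [[20600, 150856]; [150856, 1154648]]·[α, β]ᵀ = [-110181, -856743]ᵀ.
Eliminating β: 1154648·(row 1) − 150856·(row 2) gives 1028216064·α = 1154648·(-110181) − 150856·(-856743) = 2024550720, so α = 10544535/5355292.
Then β = ((-856743) − 150856·(10544535/5355292))/1154648 = -10702509/10710584.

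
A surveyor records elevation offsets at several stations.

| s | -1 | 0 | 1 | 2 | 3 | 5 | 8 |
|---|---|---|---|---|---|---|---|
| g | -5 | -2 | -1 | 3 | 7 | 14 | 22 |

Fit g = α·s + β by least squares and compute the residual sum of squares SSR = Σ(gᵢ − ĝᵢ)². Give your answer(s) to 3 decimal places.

SSR = 4.775

Entries of XᵀX: Σs·s = 104, Σs = 18, Σ1 = 7.
For Xᵀg: Σs·g = 277, Σg = 38.
Normal equations: [[104, 18]; [18, 7]]·[α, β]ᵀ = [277, 38]ᵀ.
Determinant 104·7 − 18² = 404.
α = (277·7 − 18·38)/404 = 1255/404; β = (104·38 − 18·277)/404 = -517/202.
Residuals: 269/404, 113/202, -625/404, -66/101, 97/404, 415/404, -59/202; SSR = 1929/404.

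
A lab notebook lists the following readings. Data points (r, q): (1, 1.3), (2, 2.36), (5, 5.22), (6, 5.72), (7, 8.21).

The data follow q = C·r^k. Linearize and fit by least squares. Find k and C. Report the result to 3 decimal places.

k = 0.893, C = 1.278

Let Y = ln q. Fitting Y = k·ln r + ln C by least squares:
Over the data: Σln r = 6.0403, Σ(ln r)² = 10.0677, Σln q = 6.6228, Σln r·ln q = 10.4764.
Normal system: [[10.0677, 6.0403]; [6.0403, 5]]·[k, ln C]ᵀ = [10.4764, 6.6228]ᵀ.
Solving (det = 13.8539): k = 0.89348, ln C = 0.24520, so C = exp(0.24520) = 1.27787.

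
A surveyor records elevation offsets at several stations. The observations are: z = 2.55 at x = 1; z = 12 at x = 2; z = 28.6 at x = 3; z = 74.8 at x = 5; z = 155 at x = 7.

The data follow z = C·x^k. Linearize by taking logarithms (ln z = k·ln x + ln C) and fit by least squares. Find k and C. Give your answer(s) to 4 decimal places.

k = 2.0940, C = 2.6836

Linearized form: ln z = k·ln x + ln C. From the 5 transformed points,
Σln x = 5.3471, Σ(ln x)² = 8.0643, Σln z = 16.1326, Σln x·ln z = 22.1650.
Normal system: [[8.0643, 5.3471]; [5.3471, 5]]·[k, ln C]ᵀ = [22.1650, 16.1326]ᵀ.
Δ = 8.0643·5 − (5.3471)² = 11.7297; k = (22.1650·5 − 5.3471·16.1326)/11.7297 = 2.09399, ln C = (8.0643·16.1326 − 5.3471·22.1650)/11.7297 = 0.98718, so C = exp(0.98718) = 2.68364.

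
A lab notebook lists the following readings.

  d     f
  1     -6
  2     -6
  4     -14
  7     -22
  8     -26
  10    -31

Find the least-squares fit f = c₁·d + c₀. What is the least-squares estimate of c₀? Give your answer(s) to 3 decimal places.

With design matrix X, XᵀX = [[234, 32]; [32, 6]] and Xᵀf = [-746, -105]ᵀ.
Eliminating c₀: 6·(row 1) − 32·(row 2) gives 380·c₁ = 6·(-746) − 32·(-105) = -1116, so c₁ = -279/95.
Then c₀ = ((-105) − 32·(-279/95))/6 = -349/190.

c₀ = -1.837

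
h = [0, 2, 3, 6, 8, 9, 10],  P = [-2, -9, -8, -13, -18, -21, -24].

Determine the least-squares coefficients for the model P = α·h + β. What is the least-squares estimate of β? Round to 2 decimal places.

Entries of MᵀM: Σh·h = 294, Σh = 38, Σ1 = 7.
Right-hand side: Σh·P = -693, ΣP = -95.
Δ = 294·7 − 38² = 614.
α = ((-693)·7 − 38·(-95))/614 = -1241/614; β = (294·(-95) − 38·(-693))/614 = -798/307.

β = -2.60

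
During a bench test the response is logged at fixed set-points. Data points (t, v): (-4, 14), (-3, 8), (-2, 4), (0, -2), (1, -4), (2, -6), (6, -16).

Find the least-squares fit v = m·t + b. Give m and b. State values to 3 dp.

m = -2.857, b = -0.286

From the data, Σt·t = 70, Σt = 0, Σ1 = 7.
And Σt·v = -200, Σv = -2.
Normal equations: [[70, 0]; [0, 7]]·[m, b]ᵀ = [-200, -2]ᵀ.
Determinant 70·7 − 0² = 490.
m = ((-200)·7 − 0·(-2))/490 = -20/7; b = (70·(-2) − 0·(-200))/490 = -2/7.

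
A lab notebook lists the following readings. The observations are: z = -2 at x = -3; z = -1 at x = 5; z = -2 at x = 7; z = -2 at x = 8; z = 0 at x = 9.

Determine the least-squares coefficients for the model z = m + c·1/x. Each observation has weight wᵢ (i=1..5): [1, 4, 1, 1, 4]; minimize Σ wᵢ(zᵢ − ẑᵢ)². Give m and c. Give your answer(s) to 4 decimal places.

m = -1.0966, c = 1.7498

With design matrix M, MᵀWM = [[11, 2971/2520]; [2971/2520, 2264089/6350400]] and MᵀWz = [-10, -281/420]ᵀ.
Eliminating c: (2264089/6350400)·(row 1) − (2971/2520)·(row 2) gives (8039069/3175200)·m = (2264089/6350400)·(-10) − (2971/2520)·(-281/420) = -2203973/793800, so m = -8815892/8039069.
Then c = ((-281/420) − (2971/2520)·(-8815892/8039069))/(2264089/6350400) = 14066640/8039069.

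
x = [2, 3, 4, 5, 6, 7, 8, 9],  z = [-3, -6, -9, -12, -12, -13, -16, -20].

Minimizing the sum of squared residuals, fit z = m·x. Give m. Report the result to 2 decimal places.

With design matrix M, MᵀM = [[284]] and Mᵀz = [-591]ᵀ.
Hence m = -591 / 284 ≈ -2.08099.

m = -2.08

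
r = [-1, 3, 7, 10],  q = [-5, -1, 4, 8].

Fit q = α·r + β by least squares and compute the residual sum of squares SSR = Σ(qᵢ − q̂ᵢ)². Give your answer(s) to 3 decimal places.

The normal equations are: 159·α + 19·β = 110;  19·α + 4·β = 6.
det = 159·4 − 19² = 275.
α = (110·4 − 19·6)/275 = 326/275; β = (159·6 − 19·110)/275 = -1136/275.
Residuals: 87/275, -117/275, -46/275, 76/275; SSR = 106/275.

SSR = 0.385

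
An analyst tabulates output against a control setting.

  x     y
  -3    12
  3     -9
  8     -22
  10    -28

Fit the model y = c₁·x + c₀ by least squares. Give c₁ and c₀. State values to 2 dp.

c₁ = -3.04, c₀ = 1.95

Entries of AᵀA: Σx·x = 182, Σx = 18, Σ1 = 4.
And Σx·y = -519, Σy = -47.
AᵀA·[c₁, c₀]ᵀ = Aᵀy becomes [[182, 18]; [18, 4]]·[c₁, c₀]ᵀ = [-519, -47]ᵀ.
Determinant 182·4 − 18² = 404.
c₁ = ((-519)·4 − 18·(-47))/404 = -615/202; c₀ = (182·(-47) − 18·(-519))/404 = 197/101.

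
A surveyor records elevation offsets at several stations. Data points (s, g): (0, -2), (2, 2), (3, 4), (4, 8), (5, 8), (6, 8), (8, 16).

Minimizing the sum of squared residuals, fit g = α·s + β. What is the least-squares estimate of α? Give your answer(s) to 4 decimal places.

α = 2.0952

Normal-equation sums: Σs·s = 154, Σs = 28, Σ1 = 7.
And Σs·g = 264, Σg = 44.
MᵀM·[α, β]ᵀ = Mᵀg becomes [[154, 28]; [28, 7]]·[α, β]ᵀ = [264, 44]ᵀ.
Determinant 154·7 − 28² = 294.
α = (264·7 − 28·44)/294 = 44/21; β = (154·44 − 28·264)/294 = -44/21.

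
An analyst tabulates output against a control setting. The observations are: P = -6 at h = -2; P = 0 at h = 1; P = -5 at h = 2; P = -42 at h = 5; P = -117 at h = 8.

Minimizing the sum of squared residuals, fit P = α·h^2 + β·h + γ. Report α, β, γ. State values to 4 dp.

α = -1.9139, β = 0.4747, γ = 2.1843

Compute the Gram sums: Σh^2·h^2 = 4754, Σh^2·h = 638, Σh^2 = 98, Σh·h = 98, Σh = 14, Σ1 = 5.
Moment sums: Σh^2·P = -8582, Σh·P = -1144, ΣP = -170.
AᵀA·[α, β, γ]ᵀ = AᵀP becomes [[4754, 638, 98]; [638, 98, 14]; [98, 14, 5]]·[α, β, γ]ᵀ = [-8582, -1144, -170]ᵀ.
Row-reducing yields α = -3047/1592, β = 2267/4776, γ = 1304/597.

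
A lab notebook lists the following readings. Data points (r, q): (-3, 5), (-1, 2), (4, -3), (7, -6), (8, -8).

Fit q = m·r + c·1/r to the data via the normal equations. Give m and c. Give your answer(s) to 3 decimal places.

m = -0.922, c = -1.377

Sums needed: Σr·r = 139, Σr·1/r = 5, Σ1/r·1/r = 34141/28224.
Moment sums: Σr·q = -135, Σ1/r·q = -527/84.
So MᵀM·[m, c]ᵀ = Mᵀq: [[139, 5]; [5, 34141/28224]]·[m, c]ᵀ = [-135, -527/84]ᵀ.
Eliminating c: (34141/28224)·(row 1) − 5·(row 2) gives (4039999/28224)·m = (34141/28224)·(-135) − 5·(-527/84) = -1241225/9408, so m = -3723675/4039999.
Then c = ((-527/84) − 5·(-3723675/4039999))/(34141/28224) = -5561808/4039999.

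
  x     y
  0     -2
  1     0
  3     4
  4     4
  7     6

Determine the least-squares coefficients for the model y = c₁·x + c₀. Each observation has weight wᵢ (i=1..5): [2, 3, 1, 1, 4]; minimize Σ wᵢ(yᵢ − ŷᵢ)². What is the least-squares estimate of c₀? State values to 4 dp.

c₀ = -1.1529

Entries of MᵀWM: Σwᵢ·x·x = 224, Σwᵢ·x = 38, Σwᵢ·1 = 11.
And Σwᵢ·x·y = 196, Σwᵢ·y = 28.
So MᵀWM·[c₁, c₀]ᵀ = MᵀWy: [[224, 38]; [38, 11]]·[c₁, c₀]ᵀ = [196, 28]ᵀ.
Eliminating c₀: 11·(row 1) − 38·(row 2) gives 1020·c₁ = 11·196 − 38·28 = 1092, so c₁ = 91/85.
Then c₀ = (28 − 38·(91/85))/11 = -98/85.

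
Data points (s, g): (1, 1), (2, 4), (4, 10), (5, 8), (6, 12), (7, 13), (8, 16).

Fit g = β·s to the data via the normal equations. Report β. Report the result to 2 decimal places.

β = 1.95

From the data, Σs·s = 195.
And Σs·g = 380.
So XᵀX·[β]ᵀ = Xᵀg: [[195]]·[β]ᵀ = [380]ᵀ.
Hence β = 380 / 195 ≈ 1.94872.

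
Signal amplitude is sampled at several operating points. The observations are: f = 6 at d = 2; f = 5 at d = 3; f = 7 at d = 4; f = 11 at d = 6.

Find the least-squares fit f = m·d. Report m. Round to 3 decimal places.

m = 1.862

From the data, Σd·d = 65.
Right-hand side: Σd·f = 121.
Normal equations: [[65]]·[m]ᵀ = [121]ᵀ.
m = 121/65 = 1.86154.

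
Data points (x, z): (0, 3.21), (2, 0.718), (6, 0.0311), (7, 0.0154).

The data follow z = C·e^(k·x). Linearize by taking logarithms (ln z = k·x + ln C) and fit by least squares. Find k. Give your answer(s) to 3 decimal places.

Let Y = ln z. Fitting Y = k·x + ln C by least squares:
Σx = 15.0000, Σ(x)² = 89.0000, Σln z = -6.8090, Σx·ln z = -50.6996.
Normal system: [[89.0000, 15.0000]; [15.0000, 4]]·[k, ln C]ᵀ = [-50.6996, -6.8090]ᵀ.
Solving (det = 131.0000): k = -0.76843, ln C = 1.17937.

k = -0.768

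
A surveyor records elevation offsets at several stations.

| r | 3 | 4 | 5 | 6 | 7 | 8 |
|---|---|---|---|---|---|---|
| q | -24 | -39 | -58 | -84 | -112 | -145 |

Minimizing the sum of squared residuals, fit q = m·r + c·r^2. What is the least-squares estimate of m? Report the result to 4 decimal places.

m = -1.4183

Compute the Gram sums: Σr·r = 199, Σr·r^2 = 1287, Σr^2·r^2 = 8755.
Moment sums: Σr·q = -2966, Σr^2·q = -20082.
So AᵀA·[m, c]ᵀ = Aᵀq: [[199, 1287]; [1287, 8755]]·[m, c]ᵀ = [-2966, -20082]ᵀ.
Δ = 199·8755 − 1287² = 85876.
m = ((-2966)·8755 − 1287·(-20082))/85876 = -30449/21469; c = (199·(-20082) − 1287·(-2966))/85876 = -44769/21469.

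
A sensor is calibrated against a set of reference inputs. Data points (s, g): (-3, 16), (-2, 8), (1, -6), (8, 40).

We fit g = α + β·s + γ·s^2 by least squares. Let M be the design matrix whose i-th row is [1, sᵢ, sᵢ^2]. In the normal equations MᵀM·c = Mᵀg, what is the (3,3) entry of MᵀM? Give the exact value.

Row 3 ↔ basis s^2, column 3 ↔ basis s^2, so (MᵀM)_{3,3} = Σᵢ (s^2)·(s^2) = (9)·(9) + (4)·(4) + (1)·(1) + (64)·(64) = 4194.

4194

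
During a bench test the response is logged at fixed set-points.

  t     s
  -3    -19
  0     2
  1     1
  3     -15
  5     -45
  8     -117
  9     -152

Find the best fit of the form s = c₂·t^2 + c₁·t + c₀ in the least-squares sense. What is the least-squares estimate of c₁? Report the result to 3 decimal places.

c₁ = 0.744

Normal-equation sums: Σt^2·t^2 = 11445, Σt^2·t = 1367, Σt^2 = 189, Σt·t = 189, Σt = 23, Σ1 = 7.
For Mᵀs: Σt^2·s = -21230, Σt·s = -2516, Σs = -345.
Inverting the 3×3 Gram matrix, [c₂, c₁, c₀]ᵀ = [-560367/284984, 30307/40712, 48401/35623]ᵀ.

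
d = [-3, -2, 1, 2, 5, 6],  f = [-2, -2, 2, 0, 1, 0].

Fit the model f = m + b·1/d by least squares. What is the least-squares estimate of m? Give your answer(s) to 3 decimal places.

XᵀX·[m, b]ᵀ = Xᵀf reads: 6·m + (31/30)·b = -1;  (31/30)·m + (1511/900)·b = 58/15.
(Σ1 = 6, Σ1/d = 31/30, Σ1/d·1/d = 1511/900, Σf = -1, Σ1/d·f = 58/15.)
det = 6·(1511/900) − (31/30)² = 1621/180.
m = ((-1)·(1511/900) − (31/30)·(58/15))/(1621/180) = -5107/8105; b = (6·(58/15) − (31/30)·(-1))/(1621/180) = 4362/1621.

m = -0.630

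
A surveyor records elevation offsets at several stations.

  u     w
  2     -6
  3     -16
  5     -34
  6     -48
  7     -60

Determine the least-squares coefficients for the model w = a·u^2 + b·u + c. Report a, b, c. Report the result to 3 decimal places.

a = -0.568, b = -5.614, c = 7.000

From the data, Σu^2·u^2 = 4419, Σu^2·u = 719, Σu^2 = 123, Σu·u = 123, Σu = 23, Σ1 = 5.
Moment sums: Σu^2·w = -5686, Σu·w = -938, Σw = -164.
Row-reducing yields a = -25/44, b = -247/44, c = 7.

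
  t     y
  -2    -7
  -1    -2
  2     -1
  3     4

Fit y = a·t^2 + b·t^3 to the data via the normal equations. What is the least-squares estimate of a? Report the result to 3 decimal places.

a = -0.930

Forming MᵀM = [[114, 242]; [242, 858]] and Mᵀy = [2, 158]ᵀ gives MᵀM·[a, b]ᵀ = Mᵀy.
Δ = 114·858 − 242² = 39248.
a = (2·858 − 242·158)/39248 = -415/446; b = (114·158 − 242·2)/39248 = 2191/4906.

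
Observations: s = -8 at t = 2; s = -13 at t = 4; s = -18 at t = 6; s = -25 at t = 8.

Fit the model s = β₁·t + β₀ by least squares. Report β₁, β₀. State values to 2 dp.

β₁ = -2.80, β₀ = -2.00

Compute the Gram sums: Σt·t = 120, Σt = 20, Σ1 = 4.
And Σt·s = -376, Σs = -64.
Eliminating β₀: 4·(row 1) − 20·(row 2) gives 80·β₁ = 4·(-376) − 20·(-64) = -224, so β₁ = -14/5.
Then β₀ = ((-64) − 20·(-14/5))/4 = -2.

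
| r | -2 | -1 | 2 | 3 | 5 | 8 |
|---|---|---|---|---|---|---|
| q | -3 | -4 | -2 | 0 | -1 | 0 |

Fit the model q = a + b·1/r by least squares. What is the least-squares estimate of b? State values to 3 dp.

Setting ∂/∂a … = 0 gives: 6·a + (-41/120)·b = -10;  (-41/120)·a + (24001/14400)·b = 43/10.
(Σ1 = 6, Σ1/r = -41/120, Σ1/r·1/r = 24001/14400, Σq = -10, Σ1/r·q = 43/10.)
Eliminating b: (24001/14400)·(row 1) − (-41/120)·(row 2) gives (5693/576)·a = (24001/14400)·(-10) − (-41/120)·(43/10) = -109427/7200, so a = -218854/142325.
Then b = ((43/10) − (-41/120)·(-218854/142325))/(24001/14400) = 64464/28465.

b = 2.265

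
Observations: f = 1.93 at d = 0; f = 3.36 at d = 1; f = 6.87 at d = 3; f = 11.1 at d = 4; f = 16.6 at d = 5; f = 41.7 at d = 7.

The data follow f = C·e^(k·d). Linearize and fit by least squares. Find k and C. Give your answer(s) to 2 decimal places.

With ln fᵢ as the transformed response and dᵢ as the regressor:
Σd = 20.0000, Σ(d)² = 100.0000, Σln f = 12.7435, Σd·ln f = 56.7817.
Equations: 100.0000·k + 20.0000·ln C = 56.7817;  20.0000·k + 6·ln C = 12.7435.
Δ = 100.0000·6 − (20.0000)² = 200.0000; k = (56.7817·6 − 20.0000·12.7435)/200.0000 = 0.42910, ln C = (100.0000·12.7435 − 20.0000·56.7817)/200.0000 = 0.69356, so C = exp(0.69356) = 2.00083.

k = 0.43, C = 2.00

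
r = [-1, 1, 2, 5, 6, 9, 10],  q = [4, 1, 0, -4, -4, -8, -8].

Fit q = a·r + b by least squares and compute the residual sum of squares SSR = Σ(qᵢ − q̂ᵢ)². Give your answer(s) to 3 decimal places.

Setting ∂/∂a … = 0 gives: 248·a + 32·b = -199;  32·a + 7·b = -19.
Determinant 248·7 − 32² = 712.
a = ((-199)·7 − 32·(-19))/712 = -785/712; b = (248·(-19) − 32·(-199))/712 = 207/89.
Residuals: 407/712, -159/712, -43/356, -579/712, 103/356, -287/712, 249/356; SSR = 1273/712.

SSR = 1.788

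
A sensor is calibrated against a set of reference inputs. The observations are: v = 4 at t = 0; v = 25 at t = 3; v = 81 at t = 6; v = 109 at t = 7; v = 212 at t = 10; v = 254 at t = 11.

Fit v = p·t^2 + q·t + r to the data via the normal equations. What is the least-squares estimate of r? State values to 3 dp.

r = 3.906

AᵀA·[p, q, r]ᵀ = Aᵀv reads: 28419·p + 2917·q + 315·r = 60416;  2917·p + 315·q + 37·r = 6238;  315·p + 37·q + 6·r = 685.
Solving the 3×3 system (Gaussian elimination) gives p = 96539/49236, q = 19485/16412, r = 48085/12309.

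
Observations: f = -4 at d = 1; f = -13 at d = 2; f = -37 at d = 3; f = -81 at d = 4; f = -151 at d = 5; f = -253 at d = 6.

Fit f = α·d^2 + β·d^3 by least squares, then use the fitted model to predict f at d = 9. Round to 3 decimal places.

Sums needed: Σd^2·d^2 = 2275, Σd^2·d^3 = 12201, Σd^3·d^3 = 67171.
For Xᵀf: Σd^2·f = -14568, Σd^3·f = -79814.
Eliminating β: 67171·(row 1) − 12201·(row 2) gives 3949624·α = 67171·(-14568) − 12201·(-79814) = -4736514, so α = -2368257/1974812.
Then β = ((-79814) − 12201·(-2368257/1974812))/67171 = -273763/282116.
At d = 9: f̂ = (-2368257/1974812)·(81) + (-273763/282116)·(729) = -794420703/987406.

f̂ = -804.553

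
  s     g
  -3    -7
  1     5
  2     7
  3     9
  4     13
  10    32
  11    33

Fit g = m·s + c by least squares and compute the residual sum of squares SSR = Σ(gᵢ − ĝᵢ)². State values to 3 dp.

SSR = 4.181

The normal system AᵀA·[m, c]ᵀ = Aᵀg is [[260, 28]; [28, 7]]·[m, c]ᵀ = [802, 92]ᵀ.
Eliminating c: 7·(row 1) − 28·(row 2) gives 1036·m = 7·802 − 28·92 = 3038, so m = 217/74.
Then c = (92 − 28·(217/74))/7 = 366/259.
Residuals: 199/518, 339/518, -72/259, -627/518, -1/7, 327/259, -347/518; SSR = 1083/259.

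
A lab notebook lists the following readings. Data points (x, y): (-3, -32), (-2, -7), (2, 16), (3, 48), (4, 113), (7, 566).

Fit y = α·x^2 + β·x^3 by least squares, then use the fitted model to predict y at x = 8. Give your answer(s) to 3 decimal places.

ŷ = 835.815

MᵀM·[α, β]ᵀ = Mᵀy reads: 2851·α + 17831·β = 29722;  17831·α + 123331·β = 203714.
Determinant 2851·123331 − 17831² = 33672120.
α = (29722·123331 − 17831·203714)/33672120 = 1384152/1403005; β = (2851·203714 − 17831·29722)/33672120 = 2117318/1403005.
At x = 8: ŷ = (1384152/1403005)·(64) + (2117318/1403005)·(512) = 1172652544/1403005.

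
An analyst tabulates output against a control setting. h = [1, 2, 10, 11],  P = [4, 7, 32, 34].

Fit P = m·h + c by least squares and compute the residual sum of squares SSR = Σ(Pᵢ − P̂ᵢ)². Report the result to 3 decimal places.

From the data, Σh·h = 226, Σh = 24, Σ1 = 4.
Moment sums: Σh·P = 712, ΣP = 77.
det = 226·4 − 24² = 328.
m = (712·4 − 24·77)/328 = 125/41; c = (226·77 − 24·712)/328 = 157/164.
Residuals: -1/164, -9/164, 91/164, -81/164; SSR = 91/164.

SSR = 0.555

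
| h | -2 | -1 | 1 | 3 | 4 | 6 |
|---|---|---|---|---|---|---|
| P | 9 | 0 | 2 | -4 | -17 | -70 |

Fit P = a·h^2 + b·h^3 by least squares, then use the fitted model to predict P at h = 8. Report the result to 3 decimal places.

Sums needed: Σh^2·h^2 = 1651, Σh^2·h^3 = 9011, Σh^3·h^3 = 51547.
For AᵀP: Σh^2·P = -2790, Σh^3·P = -16386.
Eliminating b: 51547·(row 1) − 9011·(row 2) gives 3905976·a = 51547·(-2790) − 9011·(-16386) = 3838116, so a = 319843/325498.
Then b = ((-16386) − 9011·(319843/325498))/51547 = -159383/325498.
At h = 8: P̂ = (319843/325498)·(64) + (-159383/325498)·(512) = -30567072/162749.

P̂ = -187.817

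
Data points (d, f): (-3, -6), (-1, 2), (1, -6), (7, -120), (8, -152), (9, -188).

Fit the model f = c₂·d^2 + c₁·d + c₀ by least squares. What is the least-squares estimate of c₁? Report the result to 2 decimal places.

c₁ = -3.81

Sums needed: Σd^2·d^2 = 13141, Σd^2·d = 1557, Σd^2 = 205, Σd·d = 205, Σd = 21, Σ1 = 6.
Right-hand side: Σd^2·f = -30894, Σd·f = -3738, Σf = -470.
Inverting the 3×3 Gram matrix, [c₂, c₁, c₀]ᵀ = [-11629/6134, -23391/6134, -652/3067]ᵀ.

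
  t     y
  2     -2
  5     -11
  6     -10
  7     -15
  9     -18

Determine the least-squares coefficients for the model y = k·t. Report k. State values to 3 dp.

Compute the Gram sums: Σt·t = 195.
For Xᵀy: Σt·y = -386.
XᵀX·[k]ᵀ = Xᵀy becomes [[195]]·[k]ᵀ = [-386]ᵀ.
Hence k = -386 / 195 ≈ -1.97949.

k = -1.979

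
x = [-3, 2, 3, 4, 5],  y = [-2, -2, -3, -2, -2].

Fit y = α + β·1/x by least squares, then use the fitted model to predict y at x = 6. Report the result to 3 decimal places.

Normal-equation sums: Σ1 = 5, Σ1/x = 19/20, Σ1/x·1/x = 2069/3600.
And Σy = -11, Σ1/x·y = -67/30.
MᵀM·[α, β]ᵀ = Mᵀy becomes [[5, 19/20]; [19/20, 2069/3600]]·[α, β]ᵀ = [-11, -67/30]ᵀ.
Determinant 5·(2069/3600) − (19/20)² = 887/450.
α = ((-11)·(2069/3600) − (19/20)·(-67/30))/(887/450) = -15121/7096; β = (5·(-67/30) − (19/20)·(-11))/(887/450) = -645/1774.
At x = 6: ŷ = (-15121/7096)·(1) + (-645/1774)·(1/6) = -15551/7096.

ŷ = -2.192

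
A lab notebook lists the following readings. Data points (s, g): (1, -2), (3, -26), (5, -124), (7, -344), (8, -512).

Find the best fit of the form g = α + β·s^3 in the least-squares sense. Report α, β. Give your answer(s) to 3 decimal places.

From the data, Σ1 = 5, Σs^3 = 1008, Σs^3·s^3 = 396148.
Right-hand side: Σg = -1008, Σs^3·g = -396340.
AᵀA·[α, β]ᵀ = Aᵀg becomes [[5, 1008]; [1008, 396148]]·[α, β]ᵀ = [-1008, -396340]ᵀ.
Δ = 5·396148 − 1008² = 964676.
α = ((-1008)·396148 − 1008·(-396340))/964676 = 48384/241169; β = (5·(-396340) − 1008·(-1008))/964676 = -241409/241169.

α = 0.201, β = -1.001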